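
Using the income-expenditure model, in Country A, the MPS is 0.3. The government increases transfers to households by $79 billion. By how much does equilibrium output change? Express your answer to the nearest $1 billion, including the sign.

MPC = 1 − MPS = 1 − 0.3 = 0.7.
The transfer change shifts disposable income by +$79 billion, so first-round consumption changes by c·ΔTR = 0.7 × (+$79 billion) = +$55.3 billion.
Expenditure multiplier = 1/(1 − MPC) = 1/(1 − 0.7) = 1/0.3 ≈ 3.333.
The transfer multiplier is c × k ≈ 2.333, so ΔY = k × (c·ΔTR) = (+$55.3 billion) / 0.3 ≈ +$184 billion.

+$184 billion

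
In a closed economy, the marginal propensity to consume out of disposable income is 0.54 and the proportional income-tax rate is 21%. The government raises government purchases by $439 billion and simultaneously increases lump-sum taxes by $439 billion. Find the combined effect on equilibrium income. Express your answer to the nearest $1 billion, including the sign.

Expenditure multiplier = 1/(1 − c(1−t)) = 1/(1 − 0.54×0.79) = 1/0.5734 ≈ 1.744.
ΔG contributes k·ΔG = (+$439 billion) / 0.5734 ≈ +$765.6 billion.
ΔT of +$439 billion changes first-round spending by −c·ΔT = −$237.06 billion, contributing k·(−c·ΔT) = (−$237.06 billion) / 0.5734 ≈ −$413.4 billion.
Net ΔY = k(ΔG − c·ΔT) = (+$201.94 billion) / 0.5734 ≈ +$352 billion.

+$352 billion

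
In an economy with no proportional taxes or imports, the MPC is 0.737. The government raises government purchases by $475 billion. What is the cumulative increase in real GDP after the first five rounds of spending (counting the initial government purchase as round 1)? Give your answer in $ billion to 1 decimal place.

$1,413.4 billion

Round 1 adds ΔG = $475 billion; each later round is MPC = 0.737 times the previous.
After 5 rounds: 475 + 350.075 + 258.005275 + 190.149887675 + 140.140467216475 = ΔG·(1 − c^5)/(1 − c) = 475 × (1 − 0.217438998607457)/0.263 ≈ $1,413.4 billion.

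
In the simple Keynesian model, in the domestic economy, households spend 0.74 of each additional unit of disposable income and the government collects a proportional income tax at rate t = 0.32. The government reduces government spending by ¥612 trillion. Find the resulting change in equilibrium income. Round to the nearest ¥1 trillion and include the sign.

−¥1,232 trillion

Government-spending multiplier = 1/(1 − c(1−t)) = 1/(1 − 0.74×0.68) = 1/0.4968 ≈ 2.013.
ΔY = k × ΔG = (−¥612 trillion) / 0.4968 ≈ −¥1,232 trillion.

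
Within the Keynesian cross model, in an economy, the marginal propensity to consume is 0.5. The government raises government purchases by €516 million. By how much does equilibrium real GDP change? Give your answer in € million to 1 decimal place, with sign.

+€1,032.0 million

Spending multiplier = 1/(1 − MPC) = 1/(1 − 0.5) = 1/0.5 = 2.
ΔY = k × ΔG = (+€516 million) / 0.5 = +€1,032 million.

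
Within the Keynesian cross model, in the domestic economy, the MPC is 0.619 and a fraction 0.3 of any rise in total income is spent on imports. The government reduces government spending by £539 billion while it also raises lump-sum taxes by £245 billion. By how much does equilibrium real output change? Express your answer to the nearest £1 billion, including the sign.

Expenditure multiplier = 1/(1 − c + m) = 1/(1 − 0.619 + 0.3) = 1/0.681 ≈ 1.468.
ΔG contributes k·ΔG = (−£539 billion) / 0.681 ≈ −£791.5 billion.
ΔT of +£245 billion changes first-round spending by −c·ΔT = −£151.655 billion, contributing k·(−c·ΔT) = (−£151.655 billion) / 0.681 ≈ −£222.7 billion.
Net ΔY = k(ΔG − c·ΔT) = (−£690.655 billion) / 0.681 ≈ −£1,014 billion.

−£1,014 billion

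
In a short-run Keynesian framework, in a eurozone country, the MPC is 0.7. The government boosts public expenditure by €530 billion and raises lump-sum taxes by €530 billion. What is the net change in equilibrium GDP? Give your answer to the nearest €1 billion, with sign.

+€530 billion

Expenditure multiplier = 1/(1 − MPC) = 1/(1 − 0.7) = 1/0.3 ≈ 3.333.
ΔG contributes k·ΔG = (+€530 billion) / 0.3 ≈ +€1,766.7 billion.
ΔT of +€530 billion changes first-round spending by −c·ΔT = −€371 billion, contributing k·(−c·ΔT) = (−€371 billion) / 0.3 ≈ −€1,236.7 billion.
With ΔG = ΔT and no other leakages, the balanced-budget multiplier is 1, so ΔY = ΔG = +€530 billion.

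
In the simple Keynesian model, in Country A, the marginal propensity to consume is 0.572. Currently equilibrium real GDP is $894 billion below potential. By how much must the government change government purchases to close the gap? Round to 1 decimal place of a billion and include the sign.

Spending multiplier = 1/(1 − MPC) = 1/(1 − 0.572) = 1/0.428 ≈ 2.336.
Need ΔY = +$894 billion, so ΔG = ΔY/k = (+$894 billion) × 0.428 ≈ +$382.6 billion.
The government should increase government purchases by $382.6 billion.

+$382.6 billion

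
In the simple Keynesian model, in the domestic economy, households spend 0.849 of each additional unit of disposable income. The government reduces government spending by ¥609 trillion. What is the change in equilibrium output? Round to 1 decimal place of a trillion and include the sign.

Government-spending multiplier = 1/(1 − MPC) = 1/(1 − 0.849) = 1/0.151 ≈ 6.623.
ΔY = k × ΔG = (−¥609 trillion) / 0.151 ≈ −¥4,033.1 trillion.

−¥4,033.1 trillion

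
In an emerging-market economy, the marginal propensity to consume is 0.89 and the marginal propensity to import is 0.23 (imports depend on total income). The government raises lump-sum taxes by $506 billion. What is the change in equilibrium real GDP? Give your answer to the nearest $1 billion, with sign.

−$1,325 billion

A lump-sum tax change of +$506 billion shifts disposable income by −$506 billion; first-round consumption changes by −c × ΔT = −0.89 × (+$506 billion) = −$450.34 billion.
Expenditure multiplier = 1/(1 − c + m) = 1/(1 − 0.89 + 0.23) = 1/0.34 ≈ 2.941.
The tax multiplier is −c × k ≈ −2.618, so ΔY = k × (−c·ΔT) = (−$450.34 billion) / 0.34 ≈ −$1,325 billion.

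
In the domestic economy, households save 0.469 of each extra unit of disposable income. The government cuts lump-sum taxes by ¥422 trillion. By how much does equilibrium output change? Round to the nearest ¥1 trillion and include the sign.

+¥478 trillion

MPC = 1 − MPS = 1 − 0.469 = 0.531.
A lump-sum tax change of −¥422 trillion shifts disposable income by +¥422 trillion; first-round consumption changes by −c × ΔT = −0.531 × (−¥422 trillion) = +¥224.082 trillion.
Expenditure multiplier = 1/(1 − MPC) = 1/(1 − 0.531) = 1/0.469 ≈ 2.132.
The tax multiplier is −c × k ≈ −1.132, so ΔY = k × (−c·ΔT) = (+¥224.082 trillion) / 0.469 ≈ +¥478 trillion.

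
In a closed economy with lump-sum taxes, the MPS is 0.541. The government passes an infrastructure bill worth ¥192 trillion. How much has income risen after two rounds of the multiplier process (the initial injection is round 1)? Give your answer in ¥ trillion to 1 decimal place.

MPC = 1 − MPS = 1 − 0.541 = 0.459.
Round 1 adds ΔG = ¥192 trillion; each later round is MPC = 0.459 times the previous.
After 2 rounds: 192 + 88.128 = ΔG·(1 − c^2)/(1 − c) = 192 × (1 − 0.210681)/0.541 ≈ ¥280.1 trillion.

¥280.1 trillion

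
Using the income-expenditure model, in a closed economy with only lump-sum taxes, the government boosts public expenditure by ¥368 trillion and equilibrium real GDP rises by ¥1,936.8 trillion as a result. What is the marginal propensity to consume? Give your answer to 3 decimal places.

Implied spending multiplier k = ΔY/ΔG = 1,936.8/368 ≈ 5.263.
Since k = 1/(1 − MPC), MPC = 1 − 1/k = 1 − ΔG/ΔY = 1 − 368/1,936.8 ≈ 0.810.

0.810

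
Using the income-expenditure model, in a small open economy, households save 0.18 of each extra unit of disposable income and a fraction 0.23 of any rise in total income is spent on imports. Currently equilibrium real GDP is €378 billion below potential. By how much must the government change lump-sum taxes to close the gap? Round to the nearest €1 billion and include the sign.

−€189 billion

MPC = 1 − MPS = 1 − 0.18 = 0.82.
Spending multiplier = 1/(1 − c + m) = 1/(1 − 0.82 + 0.23) = 1/0.41 ≈ 2.439.
Tax multiplier = −c·k = −0.82/0.41 = −2. Need ΔY = +€378 billion, so ΔT = ΔY/(−c·k) = −(+€378 billion) × 0.41 / 0.82 = −€189 billion.
The government should cut lump-sum taxes by €189 billion.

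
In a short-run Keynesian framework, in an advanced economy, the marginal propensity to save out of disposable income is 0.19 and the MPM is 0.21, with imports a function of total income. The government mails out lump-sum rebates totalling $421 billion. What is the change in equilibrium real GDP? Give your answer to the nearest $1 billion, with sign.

MPC = 1 − MPS = 1 − 0.19 = 0.81.
A lump-sum tax change of −$421 billion shifts disposable income by +$421 billion; first-round consumption changes by −c × ΔT = −0.81 × (−$421 billion) = +$341.01 billion.
Expenditure multiplier = 1/(1 − c + m) = 1/(1 − 0.81 + 0.21) = 1/0.4 = 2.5.
The tax multiplier is −c × k = −2.025, so ΔY = k × (−c·ΔT) = (+$341.01 billion) / 0.4 ≈ +$853 billion.

+$853 billion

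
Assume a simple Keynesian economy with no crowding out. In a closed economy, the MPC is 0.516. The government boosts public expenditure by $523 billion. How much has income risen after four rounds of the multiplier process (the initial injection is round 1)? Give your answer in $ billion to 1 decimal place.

$1,004.0 billion

Round 1 adds ΔG = $523 billion; each later round is MPC = 0.516 times the previous.
After 4 rounds: 523 + 269.868 + 139.251888 + 71.853974208 = ΔG·(1 − c^4)/(1 − c) = 523 × (1 − 0.070892257536)/0.484 ≈ $1,004 billion.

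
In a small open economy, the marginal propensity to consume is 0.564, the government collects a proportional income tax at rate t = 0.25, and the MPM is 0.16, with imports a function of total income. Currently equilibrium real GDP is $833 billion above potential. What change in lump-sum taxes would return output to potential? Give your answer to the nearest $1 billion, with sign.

+$1,089 billion

Spending multiplier = 1/(1 − c(1−t) + m) = 1/(1 − 0.564×0.75 + 0.16) = 1/0.737 ≈ 1.357.
Tax multiplier = −c·k = −0.564/0.737 ≈ −0.765. Need ΔY = −$833 billion, so ΔT = ΔY/(−c·k) = −(−$833 billion) × 0.737 / 0.564 ≈ +$1,089 billion.
The government should raise lump-sum taxes by $1,089 billion.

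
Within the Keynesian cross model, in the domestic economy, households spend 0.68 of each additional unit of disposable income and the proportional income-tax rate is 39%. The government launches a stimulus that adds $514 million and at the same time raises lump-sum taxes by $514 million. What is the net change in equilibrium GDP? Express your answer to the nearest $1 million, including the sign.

Expenditure multiplier = 1/(1 − c(1−t)) = 1/(1 − 0.68×0.61) = 1/0.5852 ≈ 1.709.
ΔG contributes k·ΔG = (+$514 million) / 0.5852 ≈ +$878.3 million.
ΔT of +$514 million changes first-round spending by −c·ΔT = −$349.52 million, contributing k·(−c·ΔT) = (−$349.52 million) / 0.5852 ≈ −$597.3 million.
Net ΔY = k(ΔG − c·ΔT) = (+$164.48 million) / 0.5852 ≈ +$281 million.

+$281 million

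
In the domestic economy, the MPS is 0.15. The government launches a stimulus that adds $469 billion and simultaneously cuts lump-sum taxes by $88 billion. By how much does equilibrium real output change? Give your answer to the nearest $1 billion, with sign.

MPC = 1 − MPS = 1 − 0.15 = 0.85.
Expenditure multiplier = 1/(1 − MPC) = 1/(1 − 0.85) = 1/0.15 ≈ 6.667.
ΔG contributes k·ΔG = (+$469 billion) / 0.15 ≈ +$3,126.7 billion.
ΔT of −$88 billion changes first-round spending by −c·ΔT = +$74.8 billion, contributing k·(−c·ΔT) = (+$74.8 billion) / 0.15 ≈ +$498.7 billion.
Net ΔY = k(ΔG − c·ΔT) = (+$543.8 billion) / 0.15 ≈ +$3,625 billion.

+$3,625 billion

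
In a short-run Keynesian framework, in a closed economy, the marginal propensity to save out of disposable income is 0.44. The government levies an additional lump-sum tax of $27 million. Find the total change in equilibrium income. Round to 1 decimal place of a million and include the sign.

MPC = 1 − MPS = 1 − 0.44 = 0.56.
A lump-sum tax change of +$27 million shifts disposable income by −$27 million; first-round consumption changes by −c × ΔT = −0.56 × (+$27 million) = −$15.12 million.
Expenditure multiplier = 1/(1 − MPC) = 1/(1 − 0.56) = 1/0.44 ≈ 2.273.
The tax multiplier is −c × k ≈ −1.273, so ΔY = k × (−c·ΔT) = (−$15.12 million) / 0.44 ≈ −$34.4 million.

−$34.4 million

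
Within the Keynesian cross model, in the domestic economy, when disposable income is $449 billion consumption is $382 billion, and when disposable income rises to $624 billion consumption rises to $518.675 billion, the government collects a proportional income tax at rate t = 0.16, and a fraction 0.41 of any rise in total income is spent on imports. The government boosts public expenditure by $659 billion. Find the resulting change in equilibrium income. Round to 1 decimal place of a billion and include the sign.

MPC = ΔC/ΔYd = (518.675 − 382)/(624 − 449) = 136.675/175 = 0.781.
Government-spending multiplier = 1/(1 − c(1−t) + m) = 1/(1 − 0.781×0.84 + 0.41) = 1/0.75396 ≈ 1.326.
ΔY = k × ΔG = (+$659 billion) / 0.75396 ≈ +$874.1 billion.

+$874.1 billion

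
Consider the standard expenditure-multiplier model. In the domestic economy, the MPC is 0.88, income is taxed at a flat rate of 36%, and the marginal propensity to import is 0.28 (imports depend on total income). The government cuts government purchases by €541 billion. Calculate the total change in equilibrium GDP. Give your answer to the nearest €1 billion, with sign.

Spending multiplier = 1/(1 − c(1−t) + m) = 1/(1 − 0.88×0.64 + 0.28) = 1/0.7168 ≈ 1.395.
ΔY = k × ΔG = (−€541 billion) / 0.7168 ≈ −€755 billion.

−€755 billion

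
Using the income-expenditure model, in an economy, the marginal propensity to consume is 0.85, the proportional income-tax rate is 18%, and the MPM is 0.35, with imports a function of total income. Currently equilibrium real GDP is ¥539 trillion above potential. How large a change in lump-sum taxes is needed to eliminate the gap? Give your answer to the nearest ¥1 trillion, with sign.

+¥414 trillion

Spending multiplier = 1/(1 − c(1−t) + m) = 1/(1 − 0.85×0.82 + 0.35) = 1/0.653 ≈ 1.531.
Tax multiplier = −c·k = −0.85/0.653 ≈ −1.302. Need ΔY = −¥539 trillion, so ΔT = ΔY/(−c·k) = −(−¥539 trillion) × 0.653 / 0.85 ≈ +¥414 trillion.
The government should raise lump-sum taxes by ¥414 trillion.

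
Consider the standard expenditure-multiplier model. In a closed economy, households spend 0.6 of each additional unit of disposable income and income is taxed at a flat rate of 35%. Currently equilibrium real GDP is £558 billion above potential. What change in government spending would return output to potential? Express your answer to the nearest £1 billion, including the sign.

Spending multiplier = 1/(1 − c(1−t)) = 1/(1 − 0.6×0.65) = 1/0.61 ≈ 1.639.
Need ΔY = −£558 billion, so ΔG = ΔY/k = (−£558 billion) × 0.61 ≈ −£340 billion.
The government should cut government spending by £340 billion.

−£340 billion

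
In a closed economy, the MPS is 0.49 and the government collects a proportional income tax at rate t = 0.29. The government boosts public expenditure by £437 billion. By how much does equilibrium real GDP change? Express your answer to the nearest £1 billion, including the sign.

MPC = 1 − MPS = 1 − 0.49 = 0.51.
Expenditure multiplier = 1/(1 − c(1−t)) = 1/(1 − 0.51×0.71) = 1/0.6379 ≈ 1.568.
ΔY = k × ΔG = (+£437 billion) / 0.6379 ≈ +£685 billion.

+£685 billion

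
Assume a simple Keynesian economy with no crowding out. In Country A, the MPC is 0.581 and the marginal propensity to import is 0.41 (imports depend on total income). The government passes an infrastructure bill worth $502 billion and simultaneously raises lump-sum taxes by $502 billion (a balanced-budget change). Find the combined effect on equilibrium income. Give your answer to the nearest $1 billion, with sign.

Expenditure multiplier = 1/(1 − c + m) = 1/(1 − 0.581 + 0.41) = 1/0.829 ≈ 1.206.
ΔG contributes k·ΔG = (+$502 billion) / 0.829 ≈ +$605.5 billion.
ΔT of +$502 billion changes first-round spending by −c·ΔT = −$291.662 billion, contributing k·(−c·ΔT) = (−$291.662 billion) / 0.829 ≈ −$351.8 billion.
Net ΔY = k(ΔG − c·ΔT) = (+$210.338 billion) / 0.829 ≈ +$254 billion.

+$254 billion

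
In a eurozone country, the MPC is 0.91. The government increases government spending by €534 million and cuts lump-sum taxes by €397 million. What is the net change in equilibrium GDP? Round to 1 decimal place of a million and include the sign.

+€9,947.4 million

Expenditure multiplier = 1/(1 − MPC) = 1/(1 − 0.91) = 1/0.09 ≈ 11.111.
ΔG contributes k·ΔG = (+€534 million) / 0.09 ≈ +€5,933.3 million.
ΔT of −€397 million changes first-round spending by −c·ΔT = +€361.27 million, contributing k·(−c·ΔT) = (+€361.27 million) / 0.09 ≈ +€4,014.1 million.
Net ΔY = k(ΔG − c·ΔT) = (+€895.27 million) / 0.09 ≈ +€9,947.4 million.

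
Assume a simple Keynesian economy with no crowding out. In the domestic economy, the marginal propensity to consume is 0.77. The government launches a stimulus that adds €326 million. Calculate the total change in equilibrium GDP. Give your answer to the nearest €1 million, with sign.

+€1,417 million

Expenditure multiplier = 1/(1 − MPC) = 1/(1 − 0.77) = 1/0.23 ≈ 4.348.
ΔY = k × ΔG = (+€326 million) / 0.23 ≈ +€1,417 million.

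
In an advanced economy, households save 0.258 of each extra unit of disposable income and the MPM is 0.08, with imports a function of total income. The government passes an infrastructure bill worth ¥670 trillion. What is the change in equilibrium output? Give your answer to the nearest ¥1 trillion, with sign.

MPC = 1 − MPS = 1 − 0.258 = 0.742.
Expenditure multiplier = 1/(1 − c + m) = 1/(1 − 0.742 + 0.08) = 1/0.338 ≈ 2.959.
ΔY = k × ΔG = (+¥670 trillion) / 0.338 ≈ +¥1,982 trillion.

+¥1,982 trillion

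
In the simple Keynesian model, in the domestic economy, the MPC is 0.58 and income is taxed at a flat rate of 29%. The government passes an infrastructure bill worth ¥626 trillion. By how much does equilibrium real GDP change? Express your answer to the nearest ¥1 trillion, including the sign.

Government-spending multiplier = 1/(1 − c(1−t)) = 1/(1 − 0.58×0.71) = 1/0.5882 ≈ 1.7.
ΔY = k × ΔG = (+¥626 trillion) / 0.5882 ≈ +¥1,064 trillion.

+¥1,064 trillion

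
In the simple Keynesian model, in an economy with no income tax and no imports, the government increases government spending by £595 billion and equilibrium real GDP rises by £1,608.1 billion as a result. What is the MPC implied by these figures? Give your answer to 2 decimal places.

0.63

Implied spending multiplier k = ΔY/ΔG = 1,608.1/595 ≈ 2.7027.
Since k = 1/(1 − MPC), MPC = 1 − 1/k = 1 − ΔG/ΔY = 1 − 595/1,608.1 ≈ 0.63.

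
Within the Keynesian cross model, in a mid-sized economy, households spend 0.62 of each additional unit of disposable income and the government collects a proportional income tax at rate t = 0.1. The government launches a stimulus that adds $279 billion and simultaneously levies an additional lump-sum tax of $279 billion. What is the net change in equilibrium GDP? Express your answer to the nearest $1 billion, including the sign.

Expenditure multiplier = 1/(1 − c(1−t)) = 1/(1 − 0.62×0.9) = 1/0.442 ≈ 2.262.
ΔG contributes k·ΔG = (+$279 billion) / 0.442 ≈ +$631.2 billion.
ΔT of +$279 billion changes first-round spending by −c·ΔT = −$172.98 billion, contributing k·(−c·ΔT) = (−$172.98 billion) / 0.442 ≈ −$391.4 billion.
Net ΔY = k(ΔG − c·ΔT) = (+$106.02 billion) / 0.442 ≈ +$240 billion.

+$240 billion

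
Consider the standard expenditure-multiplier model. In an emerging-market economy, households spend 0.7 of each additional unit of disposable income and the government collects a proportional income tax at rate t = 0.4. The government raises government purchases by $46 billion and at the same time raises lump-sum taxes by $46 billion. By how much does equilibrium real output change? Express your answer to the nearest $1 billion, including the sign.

Expenditure multiplier = 1/(1 − c(1−t)) = 1/(1 − 0.7×0.6) = 1/0.58 ≈ 1.724.
ΔG contributes k·ΔG = (+$46 billion) / 0.58 ≈ +$79.3 billion.
ΔT of +$46 billion changes first-round spending by −c·ΔT = −$32.2 billion, contributing k·(−c·ΔT) = (−$32.2 billion) / 0.58 ≈ −$55.5 billion.
Net ΔY = k(ΔG − c·ΔT) = (+$13.8 billion) / 0.58 ≈ +$24 billion.

+$24 billion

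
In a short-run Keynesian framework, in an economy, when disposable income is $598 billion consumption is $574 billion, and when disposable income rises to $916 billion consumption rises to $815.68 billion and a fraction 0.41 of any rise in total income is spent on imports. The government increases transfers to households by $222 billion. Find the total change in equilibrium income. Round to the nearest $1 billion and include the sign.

+$260 billion

MPC = ΔC/ΔYd = (815.68 − 574)/(916 − 598) = 241.68/318 = 0.76.
The transfer change shifts disposable income by +$222 billion, so first-round consumption changes by c·ΔTR = 0.76 × (+$222 billion) = +$168.72 billion.
Expenditure multiplier = 1/(1 − c + m) = 1/(1 − 0.76 + 0.41) = 1/0.65 ≈ 1.538.
The transfer multiplier is c × k ≈ 1.169, so ΔY = k × (c·ΔTR) = (+$168.72 billion) / 0.65 ≈ +$260 billion.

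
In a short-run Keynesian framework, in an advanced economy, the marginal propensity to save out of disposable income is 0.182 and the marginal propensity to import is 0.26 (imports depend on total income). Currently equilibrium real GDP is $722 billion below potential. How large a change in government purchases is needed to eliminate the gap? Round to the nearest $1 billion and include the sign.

+$319 billion

MPC = 1 − MPS = 1 − 0.182 = 0.818.
Spending multiplier = 1/(1 − c + m) = 1/(1 − 0.818 + 0.26) = 1/0.442 ≈ 2.262.
Need ΔY = +$722 billion, so ΔG = ΔY/k = (+$722 billion) × 0.442 ≈ +$319 billion.
The government should increase government purchases by $319 billion.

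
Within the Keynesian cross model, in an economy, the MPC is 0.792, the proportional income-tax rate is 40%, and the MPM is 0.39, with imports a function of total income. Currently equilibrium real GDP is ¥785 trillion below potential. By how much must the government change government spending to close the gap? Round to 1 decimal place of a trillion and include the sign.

+¥718.1 trillion

Spending multiplier = 1/(1 − c(1−t) + m) = 1/(1 − 0.792×0.6 + 0.39) = 1/0.9148 ≈ 1.093.
Need ΔY = +¥785 trillion, so ΔG = ΔY/k = (+¥785 trillion) × 0.9148 ≈ +¥718.1 trillion.
The government should increase government spending by ¥718.1 trillion.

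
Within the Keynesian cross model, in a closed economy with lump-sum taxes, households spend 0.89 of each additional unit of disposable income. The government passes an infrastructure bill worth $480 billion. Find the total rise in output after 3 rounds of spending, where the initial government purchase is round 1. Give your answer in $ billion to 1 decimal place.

$1,287.4 billion

Round 1 adds ΔG = $480 billion; each later round is MPC = 0.89 times the previous.
After 3 rounds: 480 + 427.2 + 380.208 = ΔG·(1 − c^3)/(1 − c) = 480 × (1 − 0.704969)/0.11 ≈ $1,287.4 billion.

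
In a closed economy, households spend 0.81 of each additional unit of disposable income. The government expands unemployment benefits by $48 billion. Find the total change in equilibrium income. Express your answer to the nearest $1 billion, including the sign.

The transfer change shifts disposable income by +$48 billion, so first-round consumption changes by c·ΔTR = 0.81 × (+$48 billion) = +$38.88 billion.
Expenditure multiplier = 1/(1 − MPC) = 1/(1 − 0.81) = 1/0.19 ≈ 5.263.
The transfer multiplier is c × k ≈ 4.263, so ΔY = k × (c·ΔTR) = (+$38.88 billion) / 0.19 ≈ +$205 billion.

+$205 billion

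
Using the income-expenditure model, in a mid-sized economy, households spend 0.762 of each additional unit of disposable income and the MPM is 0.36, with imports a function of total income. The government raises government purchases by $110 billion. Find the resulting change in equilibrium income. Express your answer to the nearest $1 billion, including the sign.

Expenditure multiplier = 1/(1 − c + m) = 1/(1 − 0.762 + 0.36) = 1/0.598 ≈ 1.672.
ΔY = k × ΔG = (+$110 billion) / 0.598 ≈ +$184 billion.

+$184 billion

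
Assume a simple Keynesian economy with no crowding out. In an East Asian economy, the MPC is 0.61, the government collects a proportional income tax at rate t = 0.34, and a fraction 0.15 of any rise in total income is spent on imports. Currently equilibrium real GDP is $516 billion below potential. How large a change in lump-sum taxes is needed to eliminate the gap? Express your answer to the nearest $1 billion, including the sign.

Spending multiplier = 1/(1 − c(1−t) + m) = 1/(1 − 0.61×0.66 + 0.15) = 1/0.7474 ≈ 1.338.
Tax multiplier = −c·k = −0.61/0.7474 ≈ −0.816. Need ΔY = +$516 billion, so ΔT = ΔY/(−c·k) = −(+$516 billion) × 0.7474 / 0.61 ≈ −$632 billion.
The government should cut lump-sum taxes by $632 billion.

−$632 billion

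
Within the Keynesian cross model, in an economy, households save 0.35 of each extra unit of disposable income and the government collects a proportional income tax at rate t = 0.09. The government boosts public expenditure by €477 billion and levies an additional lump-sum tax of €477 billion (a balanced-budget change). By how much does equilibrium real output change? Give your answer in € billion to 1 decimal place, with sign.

MPC = 1 − MPS = 1 − 0.35 = 0.65.
Expenditure multiplier = 1/(1 − c(1−t)) = 1/(1 − 0.65×0.91) = 1/0.4085 ≈ 2.448.
ΔG contributes k·ΔG = (+€477 billion) / 0.4085 ≈ +€1,167.7 billion.
ΔT of +€477 billion changes first-round spending by −c·ΔT = −€310.05 billion, contributing k·(−c·ΔT) = (−€310.05 billion) / 0.4085 ≈ −€759 billion.
Net ΔY = k(ΔG − c·ΔT) = (+€166.95 billion) / 0.4085 ≈ +€408.7 billion.

+€408.7 billion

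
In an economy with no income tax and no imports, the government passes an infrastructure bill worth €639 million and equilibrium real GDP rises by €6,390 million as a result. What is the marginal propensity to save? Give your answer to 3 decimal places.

0.100

Implied spending multiplier k = ΔY/ΔG = 6,390/639 = 10.
Since k = 1/(1 − MPC), MPC = 1 − 1/k = 1 − ΔG/ΔY = 1 − 639/6,390 = 0.900.
MPS = 1 − MPC = 0.100.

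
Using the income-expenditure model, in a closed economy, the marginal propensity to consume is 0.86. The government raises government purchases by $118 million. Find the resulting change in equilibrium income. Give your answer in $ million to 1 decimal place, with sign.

Expenditure multiplier = 1/(1 − MPC) = 1/(1 − 0.86) = 1/0.14 ≈ 7.143.
ΔY = k × ΔG = (+$118 million) / 0.14 ≈ +$842.9 million.

+$842.9 million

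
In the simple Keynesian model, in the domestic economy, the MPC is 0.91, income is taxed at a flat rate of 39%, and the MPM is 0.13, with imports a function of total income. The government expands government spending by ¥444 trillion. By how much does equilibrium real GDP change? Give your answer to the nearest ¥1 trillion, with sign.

+¥772 trillion

Expenditure multiplier = 1/(1 − c(1−t) + m) = 1/(1 − 0.91×0.61 + 0.13) = 1/0.5749 ≈ 1.739.
ΔY = k × ΔG = (+¥444 trillion) / 0.5749 ≈ +¥772 trillion.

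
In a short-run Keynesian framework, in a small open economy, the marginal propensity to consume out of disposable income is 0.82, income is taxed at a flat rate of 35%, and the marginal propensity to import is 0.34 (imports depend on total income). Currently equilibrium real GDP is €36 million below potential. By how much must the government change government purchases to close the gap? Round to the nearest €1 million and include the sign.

Spending multiplier = 1/(1 − c(1−t) + m) = 1/(1 − 0.82×0.65 + 0.34) = 1/0.807 ≈ 1.239.
Need ΔY = +€36 million, so ΔG = ΔY/k = (+€36 million) × 0.807 ≈ +€29 million.
The government should increase government purchases by €29 million.

+€29 million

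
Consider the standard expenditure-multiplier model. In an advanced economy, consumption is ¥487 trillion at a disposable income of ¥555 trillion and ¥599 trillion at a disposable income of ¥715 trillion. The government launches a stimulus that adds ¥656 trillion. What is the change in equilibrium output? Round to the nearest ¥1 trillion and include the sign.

MPC = ΔC/ΔYd = (599 − 487)/(715 − 555) = 112/160 = 0.7.
Government-spending multiplier = 1/(1 − MPC) = 1/(1 − 0.7) = 1/0.3 ≈ 3.333.
ΔY = k × ΔG = (+¥656 trillion) / 0.3 ≈ +¥2,187 trillion.

+¥2,187 trillion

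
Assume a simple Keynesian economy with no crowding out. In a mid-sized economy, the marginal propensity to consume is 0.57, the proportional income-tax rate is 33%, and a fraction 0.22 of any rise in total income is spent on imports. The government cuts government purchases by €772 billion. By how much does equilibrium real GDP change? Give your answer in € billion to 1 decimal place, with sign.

Government-spending multiplier = 1/(1 − c(1−t) + m) = 1/(1 − 0.57×0.67 + 0.22) = 1/0.8381 ≈ 1.193.
ΔY = k × ΔG = (−€772 billion) / 0.8381 ≈ −€921.1 billion.

−€921.1 billion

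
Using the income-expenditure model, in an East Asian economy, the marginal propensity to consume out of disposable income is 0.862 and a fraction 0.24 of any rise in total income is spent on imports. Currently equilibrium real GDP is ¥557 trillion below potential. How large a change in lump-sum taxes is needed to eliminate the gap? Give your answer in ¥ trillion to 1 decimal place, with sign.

−¥244.3 trillion

Spending multiplier = 1/(1 − c + m) = 1/(1 − 0.862 + 0.24) = 1/0.378 ≈ 2.646.
Tax multiplier = −c·k = −0.862/0.378 ≈ −2.28. Need ΔY = +¥557 trillion, so ΔT = ΔY/(−c·k) = −(+¥557 trillion) × 0.378 / 0.862 ≈ −¥244.3 trillion.
The government should cut lump-sum taxes by ¥244.3 trillion.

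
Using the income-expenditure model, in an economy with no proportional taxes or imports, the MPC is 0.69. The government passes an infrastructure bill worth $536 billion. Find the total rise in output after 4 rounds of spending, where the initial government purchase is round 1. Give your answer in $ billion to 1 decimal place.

$1,337.1 billion

Round 1 adds ΔG = $536 billion; each later round is MPC = 0.69 times the previous.
After 4 rounds: 536 + 369.84 + 255.1896 + 176.080824 = ΔG·(1 − c^4)/(1 − c) = 536 × (1 − 0.22667121)/0.31 ≈ $1,337.1 billion.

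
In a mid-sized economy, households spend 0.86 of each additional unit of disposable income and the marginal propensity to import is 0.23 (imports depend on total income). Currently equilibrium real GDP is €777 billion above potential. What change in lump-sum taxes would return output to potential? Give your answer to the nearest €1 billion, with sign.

Spending multiplier = 1/(1 − c + m) = 1/(1 − 0.86 + 0.23) = 1/0.37 ≈ 2.703.
Tax multiplier = −c·k = −0.86/0.37 ≈ −2.324. Need ΔY = −€777 billion, so ΔT = ΔY/(−c·k) = −(−€777 billion) × 0.37 / 0.86 ≈ +€334 billion.
The government should raise lump-sum taxes by €334 billion.

+€334 billion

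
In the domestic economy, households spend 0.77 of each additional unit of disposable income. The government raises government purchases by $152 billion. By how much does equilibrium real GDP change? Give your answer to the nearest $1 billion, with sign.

+$661 billion

Spending multiplier = 1/(1 − MPC) = 1/(1 − 0.77) = 1/0.23 ≈ 4.348.
ΔY = k × ΔG = (+$152 billion) / 0.23 ≈ +$661 billion.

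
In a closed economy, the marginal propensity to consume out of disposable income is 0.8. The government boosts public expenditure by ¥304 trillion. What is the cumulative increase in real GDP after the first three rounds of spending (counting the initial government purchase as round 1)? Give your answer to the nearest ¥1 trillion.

Round 1 adds ΔG = ¥304 trillion; each later round is MPC = 0.8 times the previous.
After 3 rounds: 304 + 243.2 + 194.56 = ΔG·(1 − c^3)/(1 − c) = 304 × (1 − 0.512)/0.2 ≈ ¥742 trillion.

¥742 trillion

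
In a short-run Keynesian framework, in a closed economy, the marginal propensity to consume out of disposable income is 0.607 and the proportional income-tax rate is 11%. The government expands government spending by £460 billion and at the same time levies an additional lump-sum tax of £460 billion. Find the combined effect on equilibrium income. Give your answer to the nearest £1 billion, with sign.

+£393 billion

Expenditure multiplier = 1/(1 − c(1−t)) = 1/(1 − 0.607×0.89) = 1/0.45977 ≈ 2.175.
ΔG contributes k·ΔG = (+£460 billion) / 0.45977 ≈ +£1,000.5 billion.
ΔT of +£460 billion changes first-round spending by −c·ΔT = −£279.22 billion, contributing k·(−c·ΔT) = (−£279.22 billion) / 0.45977 ≈ −£607.3 billion.
Net ΔY = k(ΔG − c·ΔT) = (+£180.78 billion) / 0.45977 ≈ +£393 billion.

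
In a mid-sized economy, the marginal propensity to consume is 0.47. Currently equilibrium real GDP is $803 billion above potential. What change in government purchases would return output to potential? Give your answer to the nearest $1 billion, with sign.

−$426 billion

Spending multiplier = 1/(1 − MPC) = 1/(1 − 0.47) = 1/0.53 ≈ 1.887.
Need ΔY = −$803 billion, so ΔG = ΔY/k = (−$803 billion) × 0.53 ≈ −$426 billion.
The government should cut government purchases by $426 billion.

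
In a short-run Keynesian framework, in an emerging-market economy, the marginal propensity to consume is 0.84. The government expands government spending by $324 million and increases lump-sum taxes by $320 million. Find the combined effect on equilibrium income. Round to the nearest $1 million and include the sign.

+$345 million

Expenditure multiplier = 1/(1 − MPC) = 1/(1 − 0.84) = 1/0.16 = 6.25.
ΔG contributes k·ΔG = (+$324 million) / 0.16 = +$2,025 million.
ΔT of +$320 million changes first-round spending by −c·ΔT = −$268.8 million, contributing k·(−c·ΔT) = (−$268.8 million) / 0.16 = −$1,680 million.
Net ΔY = k(ΔG − c·ΔT) = (+$55.2 million) / 0.16 = +$345 million.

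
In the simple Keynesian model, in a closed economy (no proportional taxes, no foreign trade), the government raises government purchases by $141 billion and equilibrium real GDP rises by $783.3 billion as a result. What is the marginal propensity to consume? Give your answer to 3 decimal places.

Implied spending multiplier k = ΔY/ΔG = 783.3/141 ≈ 5.5553.
Since k = 1/(1 − MPC), MPC = 1 − 1/k = 1 − ΔG/ΔY = 1 − 141/783.3 ≈ 0.820.

0.820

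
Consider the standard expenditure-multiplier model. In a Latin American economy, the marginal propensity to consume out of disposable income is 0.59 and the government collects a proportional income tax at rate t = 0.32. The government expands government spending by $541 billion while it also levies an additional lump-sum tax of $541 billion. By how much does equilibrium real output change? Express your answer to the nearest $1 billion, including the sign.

+$370 billion

Expenditure multiplier = 1/(1 − c(1−t)) = 1/(1 − 0.59×0.68) = 1/0.5988 ≈ 1.67.
ΔG contributes k·ΔG = (+$541 billion) / 0.5988 ≈ +$903.5 billion.
ΔT of +$541 billion changes first-round spending by −c·ΔT = −$319.19 billion, contributing k·(−c·ΔT) = (−$319.19 billion) / 0.5988 ≈ −$533 billion.
Net ΔY = k(ΔG − c·ΔT) = (+$221.81 billion) / 0.5988 ≈ +$370 billion.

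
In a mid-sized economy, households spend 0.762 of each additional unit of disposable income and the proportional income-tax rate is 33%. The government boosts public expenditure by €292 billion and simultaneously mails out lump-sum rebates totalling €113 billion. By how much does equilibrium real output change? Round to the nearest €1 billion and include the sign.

+€772 billion

Expenditure multiplier = 1/(1 − c(1−t)) = 1/(1 − 0.762×0.67) = 1/0.48946 ≈ 2.043.
ΔG contributes k·ΔG = (+€292 billion) / 0.48946 ≈ +€596.6 billion.
ΔT of −€113 billion changes first-round spending by −c·ΔT = +€86.106 billion, contributing k·(−c·ΔT) = (+€86.106 billion) / 0.48946 ≈ +€175.9 billion.
Net ΔY = k(ΔG − c·ΔT) = (+€378.106 billion) / 0.48946 ≈ +€772 billion.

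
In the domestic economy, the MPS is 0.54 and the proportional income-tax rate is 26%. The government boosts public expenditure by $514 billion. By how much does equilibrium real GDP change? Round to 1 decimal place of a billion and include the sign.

+$779.3 billion

MPC = 1 − MPS = 1 − 0.54 = 0.46.
Government-spending multiplier = 1/(1 − c(1−t)) = 1/(1 − 0.46×0.74) = 1/0.6596 ≈ 1.516.
ΔY = k × ΔG = (+$514 billion) / 0.6596 ≈ +$779.3 billion.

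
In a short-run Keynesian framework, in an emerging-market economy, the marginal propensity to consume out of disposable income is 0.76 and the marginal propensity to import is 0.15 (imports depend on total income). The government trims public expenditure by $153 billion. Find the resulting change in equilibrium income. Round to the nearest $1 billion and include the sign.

Government-spending multiplier = 1/(1 − c + m) = 1/(1 − 0.76 + 0.15) = 1/0.39 ≈ 2.564.
ΔY = k × ΔG = (−$153 billion) / 0.39 ≈ −$392 billion.

−$392 billion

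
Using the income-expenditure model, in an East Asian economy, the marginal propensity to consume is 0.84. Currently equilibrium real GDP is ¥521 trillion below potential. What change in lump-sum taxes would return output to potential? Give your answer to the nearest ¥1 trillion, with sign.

Spending multiplier = 1/(1 − MPC) = 1/(1 − 0.84) = 1/0.16 = 6.25.
Tax multiplier = −c·k = −0.84/0.16 = −5.25. Need ΔY = +¥521 trillion, so ΔT = ΔY/(−c·k) = −(+¥521 trillion) × 0.16 / 0.84 ≈ −¥99 trillion.
The government should cut lump-sum taxes by ¥99 trillion.

−¥99 trillion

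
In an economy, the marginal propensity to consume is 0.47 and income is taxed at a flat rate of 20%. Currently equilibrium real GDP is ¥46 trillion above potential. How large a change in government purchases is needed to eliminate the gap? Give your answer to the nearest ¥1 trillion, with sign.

−¥29 trillion

Spending multiplier = 1/(1 − c(1−t)) = 1/(1 − 0.47×0.8) = 1/0.624 ≈ 1.603.
Need ΔY = −¥46 trillion, so ΔG = ΔY/k = (−¥46 trillion) × 0.624 ≈ −¥29 trillion.
The government should cut government purchases by ¥29 trillion.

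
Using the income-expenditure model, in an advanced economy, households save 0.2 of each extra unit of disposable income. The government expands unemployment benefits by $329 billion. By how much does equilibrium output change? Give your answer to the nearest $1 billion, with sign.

MPC = 1 − MPS = 1 − 0.2 = 0.8.
The transfer change shifts disposable income by +$329 billion, so first-round consumption changes by c·ΔTR = 0.8 × (+$329 billion) = +$263.2 billion.
Expenditure multiplier = 1/(1 − MPC) = 1/(1 − 0.8) = 1/0.2 = 5.
The transfer multiplier is c × k = 4, so ΔY = k × (c·ΔTR) = (+$263.2 billion) / 0.2 = +$1,316 billion.

+$1,316 billion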